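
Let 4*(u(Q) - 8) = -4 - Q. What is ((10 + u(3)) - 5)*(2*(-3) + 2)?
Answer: -45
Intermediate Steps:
u(Q) = 7 - Q/4 (u(Q) = 8 + (-4 - Q)/4 = 8 + (-1 - Q/4) = 7 - Q/4)
((10 + u(3)) - 5)*(2*(-3) + 2) = ((10 + (7 - ¼*3)) - 5)*(2*(-3) + 2) = ((10 + (7 - ¾)) - 5)*(-6 + 2) = ((10 + 25/4) - 5)*(-4) = (65/4 - 5)*(-4) = (45/4)*(-4) = -45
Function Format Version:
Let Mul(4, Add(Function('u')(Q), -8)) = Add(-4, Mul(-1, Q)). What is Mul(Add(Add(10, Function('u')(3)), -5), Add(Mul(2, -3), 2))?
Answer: -45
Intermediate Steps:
Function('u')(Q) = Add(7, Mul(Rational(-1, 4), Q)) (Function('u')(Q) = Add(8, Mul(Rational(1, 4), Add(-4, Mul(-1, Q)))) = Add(8, Add(-1, Mul(Rational(-1, 4), Q))) = Add(7, Mul(Rational(-1, 4), Q)))
Mul(Add(Add(10, Function('u')(3)), -5), Add(Mul(2, -3), 2)) = Mul(Add(Add(10, Add(7, Mul(Rational(-1, 4), 3))), -5), Add(Mul(2, -3), 2)) = Mul(Add(Add(10, Add(7, Rational(-3, 4))), -5), Add(-6, 2)) = Mul(Add(Add(10, Rational(25, 4)), -5), -4) = Mul(Add(Rational(65, 4), -5), -4) = Mul(Rational(45, 4), -4) = -45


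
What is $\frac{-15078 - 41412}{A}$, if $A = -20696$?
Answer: $\frac{28245}{10348} \approx 2.7295$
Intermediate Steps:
$\frac{-15078 - 41412}{A} = \frac{-15078 - 41412}{-20696} = \left(-15078 - 41412\right) \left(- \frac{1}{20696}\right) = \left(-56490\right) \left(- \frac{1}{20696}\right) = \frac{28245}{10348}$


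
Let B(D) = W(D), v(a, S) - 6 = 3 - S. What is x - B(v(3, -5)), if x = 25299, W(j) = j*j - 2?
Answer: 25105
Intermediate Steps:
W(j) = -2 + j² (W(j) = j² - 2 = -2 + j²)
v(a, S) = 9 - S (v(a, S) = 6 + (3 - S) = 9 - S)
B(D) = -2 + D²
x - B(v(3, -5)) = 25299 - (-2 + (9 - 1*(-5))²) = 25299 - (-2 + (9 + 5)²) = 25299 - (-2 + 14²) = 25299 - (-2 + 196) = 25299 - 1*194 = 25299 - 194 = 25105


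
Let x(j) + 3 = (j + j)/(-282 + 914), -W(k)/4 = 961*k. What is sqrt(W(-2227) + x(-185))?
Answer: 5*sqrt(8548257173)/158 ≈ 2925.8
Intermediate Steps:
W(k) = -3844*k
x(j) = -3 + j/316 (x(j) = -3 + (j + j)/(-282 + 914) = -3 + (2*j)/632 = -3 + (2*j)*(1/632) = -3 + j/316)
sqrt(W(-2227) + x(-185)) = sqrt(-3844*(-2227) + (-3 + (1/316)*(-185))) = sqrt(8560588 + (-3 - 185/316)) = sqrt(8560588 - 1133/316) = sqrt(2705144675/316) = 5*sqrt(8548257173)/158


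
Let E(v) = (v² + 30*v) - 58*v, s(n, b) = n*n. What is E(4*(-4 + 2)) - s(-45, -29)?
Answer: -1737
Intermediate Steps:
s(n, b) = n²
E(v) = v² - 28*v
E(4*(-4 + 2)) - s(-45, -29) = (4*(-4 + 2))*(-28 + 4*(-4 + 2)) - 1*(-45)² = (4*(-2))*(-28 + 4*(-2)) - 1*2025 = -8*(-28 - 8) - 2025 = -8*(-36) - 2025 = 288 - 2025 = -1737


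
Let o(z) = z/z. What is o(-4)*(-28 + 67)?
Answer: 39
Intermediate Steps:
o(z) = 1
o(-4)*(-28 + 67) = 1*(-28 + 67) = 1*39 = 39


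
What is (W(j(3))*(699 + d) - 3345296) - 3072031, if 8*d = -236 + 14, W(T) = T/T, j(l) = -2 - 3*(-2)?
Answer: -25666623/4 ≈ -6.4167e+6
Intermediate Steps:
j(l) = 4 (j(l) = -2 + 6 = 4)
W(T) = 1
d = -111/4 (d = (-236 + 14)/8 = (⅛)*(-222) = -111/4 ≈ -27.750)
(W(j(3))*(699 + d) - 3345296) - 3072031 = (1*(699 - 111/4) - 3345296) - 3072031 = (1*(2685/4) - 3345296) - 3072031 = (2685/4 - 3345296) - 3072031 = -13378499/4 - 3072031 = -25666623/4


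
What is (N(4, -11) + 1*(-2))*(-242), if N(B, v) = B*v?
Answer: 11132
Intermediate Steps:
(N(4, -11) + 1*(-2))*(-242) = (4*(-11) + 1*(-2))*(-242) = (-44 - 2)*(-242) = -46*(-242) = 11132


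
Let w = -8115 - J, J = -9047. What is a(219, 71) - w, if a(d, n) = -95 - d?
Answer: -1246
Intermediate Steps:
w = 932 (w = -8115 - 1*(-9047) = -8115 + 9047 = 932)
a(219, 71) - w = (-95 - 1*219) - 1*932 = (-95 - 219) - 932 = -314 - 932 = -1246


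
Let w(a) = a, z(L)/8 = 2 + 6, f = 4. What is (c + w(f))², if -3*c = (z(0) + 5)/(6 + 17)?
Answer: 9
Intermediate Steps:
z(L) = 64 (z(L) = 8*(2 + 6) = 8*8 = 64)
c = -1 (c = -(64 + 5)/(3*(6 + 17)) = -23/23 = -⅓*3 = -1)
(c + w(f))² = (-1 + 4)² = 3² = 9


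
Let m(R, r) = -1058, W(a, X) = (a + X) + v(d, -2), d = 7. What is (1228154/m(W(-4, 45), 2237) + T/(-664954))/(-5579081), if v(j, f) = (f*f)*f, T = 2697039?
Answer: 17815638743/85326141227302 ≈ 0.00020879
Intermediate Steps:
v(j, f) = f**3 (v(j, f) = f**2*f = f**3)
W(a, X) = -8 + X + a (W(a, X) = (a + X) + (-2)**3 = (X + a) - 8 = -8 + X + a)
(1228154/m(W(-4, 45), 2237) + T/(-664954))/(-5579081) = (1228154/(-1058) + 2697039/(-664954))/(-5579081) = (1228154*(-1/1058) + 2697039*(-1/664954))*(-1/5579081) = (-26699/23 - 2697039/664954)*(-1/5579081) = -17815638743/15293942*(-1/5579081) = 17815638743/85326141227302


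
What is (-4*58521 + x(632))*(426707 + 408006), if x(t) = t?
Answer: -194865419276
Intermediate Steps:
(-4*58521 + x(632))*(426707 + 408006) = (-4*58521 + 632)*(426707 + 408006) = (-234084 + 632)*834713 = -233452*834713 = -194865419276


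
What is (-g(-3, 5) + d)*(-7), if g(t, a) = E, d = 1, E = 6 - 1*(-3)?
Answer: 56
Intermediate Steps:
E = 9 (E = 6 + 3 = 9)
g(t, a) = 9
(-g(-3, 5) + d)*(-7) = (-1*9 + 1)*(-7) = (-9 + 1)*(-7) = -8*(-7) = 56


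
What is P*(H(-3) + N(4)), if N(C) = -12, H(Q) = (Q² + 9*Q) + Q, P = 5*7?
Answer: -1155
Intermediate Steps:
P = 35
H(Q) = Q² + 10*Q
P*(H(-3) + N(4)) = 35*(-3*(10 - 3) - 12) = 35*(-3*7 - 12) = 35*(-21 - 12) = 35*(-33) = -1155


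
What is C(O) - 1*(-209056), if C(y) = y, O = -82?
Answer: 208974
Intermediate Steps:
C(O) - 1*(-209056) = -82 - 1*(-209056) = -82 + 209056 = 208974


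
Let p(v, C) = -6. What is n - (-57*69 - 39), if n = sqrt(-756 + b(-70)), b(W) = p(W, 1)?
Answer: 3972 + I*sqrt(762) ≈ 3972.0 + 27.604*I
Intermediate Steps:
b(W) = -6
n = I*sqrt(762) (n = sqrt(-756 - 6) = sqrt(-762) = I*sqrt(762) ≈ 27.604*I)
n - (-57*69 - 39) = I*sqrt(762) - (-57*69 - 39) = I*sqrt(762) - (-3933 - 39) = I*sqrt(762) - 1*(-3972) = I*sqrt(762) + 3972 = 3972 + I*sqrt(762)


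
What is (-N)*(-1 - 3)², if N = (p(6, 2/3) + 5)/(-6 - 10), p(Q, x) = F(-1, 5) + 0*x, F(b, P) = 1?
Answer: 6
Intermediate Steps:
p(Q, x) = 1 (p(Q, x) = 1 + 0*x = 1 + 0 = 1)
N = -3/8 (N = (1 + 5)/(-6 - 10) = 6/(-16) = 6*(-1/16) = -3/8 ≈ -0.37500)
(-N)*(-1 - 3)² = (-1*(-3/8))*(-1 - 3)² = (3/8)*(-4)² = (3/8)*16 = 6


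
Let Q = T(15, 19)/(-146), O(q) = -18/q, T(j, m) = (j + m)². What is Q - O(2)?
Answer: 79/73 ≈ 1.0822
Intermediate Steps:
Q = -578/73 (Q = (15 + 19)²/(-146) = 34²*(-1/146) = 1156*(-1/146) = -578/73 ≈ -7.9178)
Q - O(2) = -578/73 - (-18)/2 = -578/73 - 1*(-9) = -578/73 + 9 = 79/73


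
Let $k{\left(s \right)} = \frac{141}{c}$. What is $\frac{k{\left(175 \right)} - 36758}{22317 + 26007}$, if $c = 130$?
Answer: $- \frac{4778399}{6282120} \approx -0.76063$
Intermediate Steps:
$k{\left(s \right)} = \frac{141}{130}$
$\frac{k{\left(175 \right)} - 36758}{22317 + 26007} = \frac{\frac{141}{130} - 36758}{22317 + 26007} = - \frac{4778399}{130 \cdot 48324} = \left(- \frac{4778399}{130}\right) \frac{1}{48324} = - \frac{4778399}{6282120}$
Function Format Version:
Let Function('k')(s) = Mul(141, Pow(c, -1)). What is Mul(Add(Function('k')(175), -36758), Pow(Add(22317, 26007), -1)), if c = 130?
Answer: Rational(-4778399, 6282120) ≈ -0.76063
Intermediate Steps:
Function('k')(s) = Rational(141, 130) (Function('k')(s) = Mul(141, Pow(130, -1)) = Mul(141, Rational(1, 130)) = Rational(141, 130))
Mul(Add(Function('k')(175), -36758), Pow(Add(22317, 26007), -1)) = Mul(Add(Rational(141, 130), -36758), Pow(Add(22317, 26007), -1)) = Mul(Rational(-4778399, 130), Pow(48324, -1)) = Mul(Rational(-4778399, 130), Rational(1, 48324)) = Rational(-4778399, 6282120)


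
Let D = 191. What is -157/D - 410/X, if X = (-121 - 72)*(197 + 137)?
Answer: -5021112/6156121 ≈ -0.81563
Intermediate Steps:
X = -64462 (X = -193*334 = -64462)
-157/D - 410/X = -157/191 - 410/(-64462) = -157*1/191 - 410*(-1/64462) = -157/191 + 205/32231 = -5021112/6156121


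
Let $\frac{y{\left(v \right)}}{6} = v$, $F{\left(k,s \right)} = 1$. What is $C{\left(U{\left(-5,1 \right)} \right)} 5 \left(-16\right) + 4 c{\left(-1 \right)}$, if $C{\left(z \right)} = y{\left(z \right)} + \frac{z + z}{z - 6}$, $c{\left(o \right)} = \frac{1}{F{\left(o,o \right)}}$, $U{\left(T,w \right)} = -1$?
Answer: $\frac{3228}{7} \approx 461.14$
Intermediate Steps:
$y{\left(v \right)} = 6 v$
$c{\left(o \right)} = 1$ ($c{\left(o \right)} = 1^{-1} = 1$)
$C{\left(z \right)} = 6 z + \frac{2 z}{-6 + z}$ ($C{\left(z \right)} = 6 z + \frac{z + z}{z - 6} = 6 z + \frac{2 z}{-6 + z}$)
$C{\left(U{\left(-5,1 \right)} \right)} 5 \left(-16\right) + 4 c{\left(-1 \right)} = 2 \left(-1\right) \frac{1}{-6 - 1} \left(-17 + 3 \left(-1\right)\right) 5 \left(-16\right) + 4 \cdot 1 = 2 \left(-1\right) \frac{1}{-7} \left(-17 - 3\right) \left(-80\right) + 4 = 2 \left(-1\right) \left(- \frac{1}{7}\right) \left(-20\right) \left(-80\right) + 4 = \left(- \frac{40}{7}\right) \left(-80\right) + 4 = \frac{3200}{7} + 4 = \frac{3228}{7}$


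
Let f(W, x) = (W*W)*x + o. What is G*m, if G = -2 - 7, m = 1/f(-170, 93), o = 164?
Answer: -9/2687864 ≈ -3.3484e-6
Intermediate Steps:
f(W, x) = 164 + x*W² (f(W, x) = (W*W)*x + 164 = W²*x + 164 = x*W² + 164 = 164 + x*W²)
m = 1/2687864 (m = 1/(164 + 93*(-170)²) = 1/(164 + 93*28900) = 1/(164 + 2687700) = 1/2687864 ≈ 3.7204e-7)
G = -9
G*m = -9*1/2687864 = -9/2687864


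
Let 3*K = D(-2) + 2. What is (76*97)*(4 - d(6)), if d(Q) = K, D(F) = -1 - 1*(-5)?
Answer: 14744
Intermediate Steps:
D(F) = 4 (D(F) = -1 + 5 = 4)
K = 2 (K = (4 + 2)/3 = (⅓)*6 = 2)
d(Q) = 2
(76*97)*(4 - d(6)) = (76*97)*(4 - 1*2) = 7372*(4 - 2) = 7372*2 = 14744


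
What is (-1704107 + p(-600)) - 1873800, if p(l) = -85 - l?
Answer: -3577392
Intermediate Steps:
(-1704107 + p(-600)) - 1873800 = (-1704107 + (-85 - 1*(-600))) - 1873800 = (-1704107 + (-85 + 600)) - 1873800 = (-1704107 + 515) - 1873800 = -1703592 - 1873800 = -3577392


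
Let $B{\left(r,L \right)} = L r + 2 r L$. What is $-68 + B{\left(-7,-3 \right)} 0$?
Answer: $-68$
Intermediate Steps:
$B{\left(r,L \right)} = 3 L r$ ($B{\left(r,L \right)} = L r + 2 L r = 3 L r$)
$-68 + B{\left(-7,-3 \right)} 0 = -68 + 3 \left(-3\right) \left(-7\right) 0 = -68 + 63 \cdot 0 = -68 + 0 = -68$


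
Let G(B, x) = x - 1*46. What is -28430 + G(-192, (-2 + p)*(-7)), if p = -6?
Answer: -28420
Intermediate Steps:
G(B, x) = -46 + x (G(B, x) = x - 46 = -46 + x)
-28430 + G(-192, (-2 + p)*(-7)) = -28430 + (-46 + (-2 - 6)*(-7)) = -28430 + (-46 - 8*(-7)) = -28430 + (-46 + 56) = -28430 + 10 = -28420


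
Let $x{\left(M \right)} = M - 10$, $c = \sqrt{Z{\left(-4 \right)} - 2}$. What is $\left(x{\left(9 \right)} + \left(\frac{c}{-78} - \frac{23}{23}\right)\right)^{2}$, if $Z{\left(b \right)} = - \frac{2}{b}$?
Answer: $\frac{\left(312 + i \sqrt{6}\right)^{2}}{24336} \approx 3.9998 + 0.062807 i$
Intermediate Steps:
$c = \frac{i \sqrt{6}}{2}$ ($c = \sqrt{- \frac{2}{-4} - 2} = \sqrt{\left(-2\right) \left(- \frac{1}{4}\right) - 2} = \sqrt{\frac{1}{2} - 2} = \sqrt{- \frac{3}{2}} = \frac{i \sqrt{6}}{2} \approx 1.2247 i$)
$x{\left(M \right)} = -10 + M$
$\left(x{\left(9 \right)} + \left(\frac{c}{-78} - \frac{23}{23}\right)\right)^{2} = \left(\left(-10 + 9\right) + \left(\frac{\frac{1}{2} i \sqrt{6}}{-78} - \frac{23}{23}\right)\right)^{2} = \left(-1 + \left(\frac{i \sqrt{6}}{2} \left(- \frac{1}{78}\right) - 1\right)\right)^{2} = \left(-1 - \left(1 + \frac{i \sqrt{6}}{156}\right)\right)^{2} = \left(-2 - \frac{i \sqrt{6}}{156}\right)^{2}$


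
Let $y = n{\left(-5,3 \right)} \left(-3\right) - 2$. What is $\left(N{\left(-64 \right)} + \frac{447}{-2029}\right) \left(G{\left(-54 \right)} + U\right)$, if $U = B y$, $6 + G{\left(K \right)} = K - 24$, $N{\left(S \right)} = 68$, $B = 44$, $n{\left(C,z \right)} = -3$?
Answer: $\frac{30805600}{2029} \approx 15183.0$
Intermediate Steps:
$y = 7$ ($y = \left(-3\right) \left(-3\right) - 2 = 9 - 2 = 7$)
$G{\left(K \right)} = -30 + K$ ($G{\left(K \right)} = -6 + \left(K - 24\right) = -6 + \left(-24 + K\right) = -30 + K$)
$U = 308$ ($U = 44 \cdot 7 = 308$)
$\left(N{\left(-64 \right)} + \frac{447}{-2029}\right) \left(G{\left(-54 \right)} + U\right) = \left(68 + \frac{447}{-2029}\right) \left(\left(-30 - 54\right) + 308\right) = \left(68 + 447 \left(- \frac{1}{2029}\right)\right) \left(-84 + 308\right) = \left(68 - \frac{447}{2029}\right) 224 = \frac{137525}{2029} \cdot 224 = \frac{30805600}{2029}$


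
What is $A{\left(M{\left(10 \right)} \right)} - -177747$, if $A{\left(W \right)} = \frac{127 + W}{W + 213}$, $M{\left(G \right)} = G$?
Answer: $\frac{39637718}{223} \approx 1.7775 \cdot 10^{5}$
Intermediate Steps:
$A{\left(W \right)} = \frac{127 + W}{213 + W}$
$A{\left(M{\left(10 \right)} \right)} - -177747 = \frac{127 + 10}{213 + 10} - -177747 = \frac{1}{223} \cdot 137 + 177747 = \frac{137}{223} + 177747 = \frac{39637718}{223}$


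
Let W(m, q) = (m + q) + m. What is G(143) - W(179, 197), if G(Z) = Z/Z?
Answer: -554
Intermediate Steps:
W(m, q) = q + 2*m
G(Z) = 1
G(143) - W(179, 197) = 1 - (197 + 2*179) = 1 - (197 + 358) = 1 - 1*555 = 1 - 555 = -554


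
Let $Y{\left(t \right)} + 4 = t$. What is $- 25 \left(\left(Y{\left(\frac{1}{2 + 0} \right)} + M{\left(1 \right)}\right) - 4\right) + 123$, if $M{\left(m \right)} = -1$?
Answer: $\frac{671}{2} \approx 335.5$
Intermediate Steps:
$Y{\left(t \right)} = -4 + t$
$- 25 \left(\left(Y{\left(\frac{1}{2 + 0} \right)} + M{\left(1 \right)}\right) - 4\right) + 123 = - 25 \left(\left(\left(-4 + \frac{1}{2 + 0}\right) - 1\right) - 4\right) + 123 = - 25 \left(\left(\left(-4 + \frac{1}{2}\right) - 1\right) - 4\right) + 123 = - 25 \left(\left(- \frac{7}{2} - 1\right) - 4\right) + 123 = - 25 \left(- \frac{9}{2} - 4\right) + 123 = \left(-25\right) \left(- \frac{17}{2}\right) + 123 = \frac{425}{2} + 123 = \frac{671}{2}$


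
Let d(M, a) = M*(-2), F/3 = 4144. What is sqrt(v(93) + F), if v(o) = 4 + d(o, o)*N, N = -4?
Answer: 2*sqrt(3295) ≈ 114.80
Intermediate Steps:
F = 12432 (F = 3*4144 = 12432)
d(M, a) = -2*M
v(o) = 4 + 8*o (v(o) = 4 - 2*o*(-4) = 4 + 8*o)
sqrt(v(93) + F) = sqrt((4 + 8*93) + 12432) = sqrt((4 + 744) + 12432) = sqrt(748 + 12432) = sqrt(13180) = 2*sqrt(3295)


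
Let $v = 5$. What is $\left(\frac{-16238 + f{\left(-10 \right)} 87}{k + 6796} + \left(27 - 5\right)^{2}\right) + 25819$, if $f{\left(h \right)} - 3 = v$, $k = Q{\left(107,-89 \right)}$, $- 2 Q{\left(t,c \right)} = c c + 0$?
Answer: $\frac{149133229}{5671} \approx 26298.0$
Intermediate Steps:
$Q{\left(t,c \right)} = - \frac{c^{2}}{2}$ ($Q{\left(t,c \right)} = - \frac{c c + 0}{2} = - \frac{c^{2} + 0}{2} = - \frac{c^{2}}{2}$)
$k = - \frac{7921}{2}$ ($k = - \frac{\left(-89\right)^{2}}{2} = \left(- \frac{1}{2}\right) 7921 = - \frac{7921}{2} \approx -3960.5$)
$f{\left(h \right)} = 8$ ($f{\left(h \right)} = 3 + 5 = 8$)
$\left(\frac{-16238 + f{\left(-10 \right)} 87}{k + 6796} + \left(27 - 5\right)^{2}\right) + 25819 = \left(\frac{-16238 + 8 \cdot 87}{- \frac{7921}{2} + 6796} + \left(27 - 5\right)^{2}\right) + 25819 = \left(\frac{-16238 + 696}{\frac{5671}{2}} + 22^{2}\right) + 25819 = \left(\left(-15542\right) \frac{2}{5671} + 484\right) + 25819 = \left(- \frac{31084}{5671} + 484\right) + 25819 = \frac{2713680}{5671} + 25819 = \frac{149133229}{5671}$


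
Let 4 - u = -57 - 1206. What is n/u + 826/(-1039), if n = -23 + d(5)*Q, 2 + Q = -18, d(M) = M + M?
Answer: -1278239/1316413 ≈ -0.97100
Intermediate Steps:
d(M) = 2*M
Q = -20 (Q = -2 - 18 = -20)
u = 1267 (u = 4 - (-57 - 1206) = 4 - 1*(-1263) = 4 + 1263 = 1267)
n = -223 (n = -23 + (2*5)*(-20) = -23 + 10*(-20) = -23 - 200 = -223)
n/u + 826/(-1039) = -223/1267 + 826/(-1039) = -223*1/1267 + 826*(-1/1039) = -223/1267 - 826/1039 = -1278239/1316413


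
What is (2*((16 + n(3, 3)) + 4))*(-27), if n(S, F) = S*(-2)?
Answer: -756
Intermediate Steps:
n(S, F) = -2*S
(2*((16 + n(3, 3)) + 4))*(-27) = (2*((16 - 2*3) + 4))*(-27) = (2*((16 - 6) + 4))*(-27) = (2*(10 + 4))*(-27) = (2*14)*(-27) = 28*(-27) = -756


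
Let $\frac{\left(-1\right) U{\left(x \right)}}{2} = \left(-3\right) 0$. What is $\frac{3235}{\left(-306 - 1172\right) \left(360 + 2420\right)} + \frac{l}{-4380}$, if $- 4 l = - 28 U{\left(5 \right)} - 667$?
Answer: $- \frac{69931837}{1799671920} \approx -0.038858$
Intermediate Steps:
$U{\left(x \right)} = 0$ ($U{\left(x \right)} = - 2 \left(\left(-3\right) 0\right) = \left(-2\right) 0 = 0$)
$l = \frac{667}{4}$ ($l = - \frac{\left(-28\right) 0 - 667}{4} = - \frac{0 - 667}{4} = \left(- \frac{1}{4}\right) \left(-667\right) = \frac{667}{4} \approx 166.75$)
$\frac{3235}{\left(-306 - 1172\right) \left(360 + 2420\right)} + \frac{l}{-4380} = \frac{3235}{\left(-306 - 1172\right) \left(360 + 2420\right)} + \frac{667}{4 \left(-4380\right)} = \frac{3235}{\left(-1478\right) 2780} + \frac{667}{4} \left(- \frac{1}{4380}\right) = \frac{3235}{-4108840} - \frac{667}{17520} = 3235 \left(- \frac{1}{4108840}\right) - \frac{667}{17520} = - \frac{647}{821768} - \frac{667}{17520} = - \frac{69931837}{1799671920}$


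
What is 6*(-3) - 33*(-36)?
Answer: 1170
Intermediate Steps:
6*(-3) - 33*(-36) = -18 + 1188 = 1170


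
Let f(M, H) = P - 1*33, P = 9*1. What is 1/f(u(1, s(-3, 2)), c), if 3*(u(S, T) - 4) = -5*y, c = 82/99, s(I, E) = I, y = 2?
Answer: -1/24 ≈ -0.041667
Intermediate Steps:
c = 82/99 (c = 82*(1/99) = 82/99 ≈ 0.82828)
P = 9
u(S, T) = 2/3 (u(S, T) = 4 + (-5*2)/3 = 4 + (1/3)*(-10) = 4 - 10/3 = 2/3)
f(M, H) = -24 (f(M, H) = 9 - 1*33 = 9 - 33 = -24)
1/f(u(1, s(-3, 2)), c) = 1/(-24) = -1/24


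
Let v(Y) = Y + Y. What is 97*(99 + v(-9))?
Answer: 7857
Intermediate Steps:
v(Y) = 2*Y
97*(99 + v(-9)) = 97*(99 + 2*(-9)) = 97*(99 - 18) = 97*81 = 7857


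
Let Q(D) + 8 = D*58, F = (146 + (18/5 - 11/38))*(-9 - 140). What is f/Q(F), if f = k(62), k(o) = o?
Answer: -5890/122583209 ≈ -4.8049e-5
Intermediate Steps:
f = 62
F = -4226981/190 (F = (146 + (18*(⅕) - 11*1/38))*(-149) = (146 + (18/5 - 11/38))*(-149) = (146 + 629/190)*(-149) = (28369/190)*(-149) = -4226981/190 ≈ -22247.)
Q(D) = -8 + 58*D (Q(D) = -8 + D*58 = -8 + 58*D)
f/Q(F) = 62/(-8 + 58*(-4226981/190)) = 62/(-8 - 122582449/95) = 62/(-122583209/95) = 62*(-95/122583209) = -5890/122583209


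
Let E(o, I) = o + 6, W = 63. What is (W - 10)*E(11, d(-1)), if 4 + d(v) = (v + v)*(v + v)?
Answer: 901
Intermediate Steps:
d(v) = -4 + 4*v**2 (d(v) = -4 + (v + v)*(v + v) = -4 + (2*v)*(2*v) = -4 + 4*v**2)
E(o, I) = 6 + o
(W - 10)*E(11, d(-1)) = (63 - 10)*(6 + 11) = 53*17 = 901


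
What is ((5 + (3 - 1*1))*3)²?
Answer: 441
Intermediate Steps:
((5 + (3 - 1*1))*3)² = ((5 + (3 - 1))*3)² = ((5 + 2)*3)² = (7*3)² = 21² = 441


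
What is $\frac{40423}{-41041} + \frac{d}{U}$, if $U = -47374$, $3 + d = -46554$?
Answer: $- \frac{4253365}{1944276334} \approx -0.0021876$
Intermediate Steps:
$d = -46557$ ($d = -3 - 46554 = -46557$)
$\frac{40423}{-41041} + \frac{d}{U} = \frac{40423}{-41041} - \frac{46557}{-47374} = 40423 \left(- \frac{1}{41041}\right) - - \frac{46557}{47374} = - \frac{40423}{41041} + \frac{46557}{47374} = - \frac{4253365}{1944276334}$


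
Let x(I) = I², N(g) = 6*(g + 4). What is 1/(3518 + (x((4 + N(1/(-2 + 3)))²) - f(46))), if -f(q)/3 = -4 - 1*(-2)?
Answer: 1/1339848 ≈ 7.4635e-7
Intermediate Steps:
f(q) = 6 (f(q) = -3*(-4 - 1*(-2)) = -3*(-4 + 2) = -3*(-2) = 6)
N(g) = 24 + 6*g (N(g) = 6*(4 + g) = 24 + 6*g)
1/(3518 + (x((4 + N(1/(-2 + 3)))²) - f(46))) = 1/(3518 + (((4 + (24 + 6/(-2 + 3)))²)² - 1*6)) = 1/(3518 + (((4 + (24 + 6/1))²)² - 6)) = 1/(3518 + (((4 + (24 + 6*1))²)² - 6)) = 1/(3518 + (((4 + (24 + 6))²)² - 6)) = 1/(3518 + (((4 + 30)²)² - 6)) = 1/(3518 + ((34²)² - 6)) = 1/(3518 + (1156² - 6)) = 1/(3518 + (1336336 - 6)) = 1/(3518 + 1336330) = 1/1339848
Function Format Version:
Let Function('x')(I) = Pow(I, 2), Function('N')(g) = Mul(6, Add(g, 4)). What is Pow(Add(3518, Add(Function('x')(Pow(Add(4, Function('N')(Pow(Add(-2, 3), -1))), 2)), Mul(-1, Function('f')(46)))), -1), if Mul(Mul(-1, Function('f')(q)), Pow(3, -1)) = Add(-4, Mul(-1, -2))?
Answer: Rational(1, 1339848) ≈ 7.4635e-7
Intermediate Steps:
Function('f')(q) = 6 (Function('f')(q) = Mul(-3, Add(-4, Mul(-1, -2))) = Mul(-3, Add(-4, 2)) = Mul(-3, -2) = 6)
Function('N')(g) = Add(24, Mul(6, g)) (Function('N')(g) = Mul(6, Add(4, g)) = Add(24, Mul(6, g)))
Pow(Add(3518, Add(Function('x')(Pow(Add(4, Function('N')(Pow(Add(-2, 3), -1))), 2)), Mul(-1, Function('f')(46)))), -1) = Pow(Add(3518, Add(Pow(Pow(Add(4, Add(24, Mul(6, Pow(Add(-2, 3), -1)))), 2), 2), Mul(-1, 6))), -1) = Pow(Add(3518, Add(Pow(Pow(Add(4, Add(24, Mul(6, Pow(1, -1)))), 2), 2), -6)), -1) = Pow(Add(3518, Add(Pow(Pow(Add(4, Add(24, Mul(6, 1))), 2), 2), -6)), -1) = Pow(Add(3518, Add(Pow(Pow(Add(4, Add(24, 6)), 2), 2), -6)), -1) = Pow(Add(3518, Add(Pow(Pow(Add(4, 30), 2), 2), -6)), -1) = Pow(Add(3518, Add(Pow(Pow(34, 2), 2), -6)), -1) = Pow(Add(3518, Add(Pow(1156, 2), -6)), -1) = Pow(Add(3518, Add(1336336, -6)), -1) = Pow(Add(3518, 1336330), -1) = Pow(1339848, -1) = Rational(1, 1339848)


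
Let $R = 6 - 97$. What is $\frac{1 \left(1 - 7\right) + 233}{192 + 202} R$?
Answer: $- \frac{20657}{394} \approx -52.429$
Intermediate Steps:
$R = -91$
$\frac{1 \left(1 - 7\right) + 233}{192 + 202} R = \frac{1 \left(1 - 7\right) + 233}{192 + 202} \left(-91\right) = \frac{1 \left(-6\right) + 233}{394} \left(-91\right) = \left(-6 + 233\right) \frac{1}{394} \left(-91\right) = 227 \cdot \frac{1}{394} \left(-91\right) = \frac{227}{394} \left(-91\right) = - \frac{20657}{394}$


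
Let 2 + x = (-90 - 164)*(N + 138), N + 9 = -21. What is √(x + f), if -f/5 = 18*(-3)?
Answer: 2*I*√6791 ≈ 164.81*I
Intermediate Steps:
N = -30 (N = -9 - 21 = -30)
x = -27434 (x = -2 + (-90 - 164)*(-30 + 138) = -2 - 254*108 = -2 - 27432 = -27434)
f = 270 (f = -90*(-3) = -5*(-54) = 270)
√(x + f) = √(-27434 + 270) = √(-27164) = 2*I*√6791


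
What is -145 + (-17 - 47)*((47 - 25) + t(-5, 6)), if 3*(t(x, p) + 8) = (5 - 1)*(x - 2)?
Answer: -1331/3 ≈ -443.67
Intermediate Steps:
t(x, p) = -32/3 + 4*x/3 (t(x, p) = -8 + ((5 - 1)*(x - 2))/3 = -8 + (4*(-2 + x))/3 = -8 + (-8 + 4*x)/3 = -8 + (-8/3 + 4*x/3) = -32/3 + 4*x/3)
-145 + (-17 - 47)*((47 - 25) + t(-5, 6)) = -145 + (-17 - 47)*((47 - 25) + (-32/3 + (4/3)*(-5))) = -145 - 64*(22 + (-32/3 - 20/3)) = -145 - 64*(22 - 52/3) = -145 - 64*14/3 = -145 - 896/3 = -1331/3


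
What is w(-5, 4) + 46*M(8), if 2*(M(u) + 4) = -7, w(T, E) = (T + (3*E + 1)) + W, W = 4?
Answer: -333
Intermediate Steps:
w(T, E) = 5 + T + 3*E (w(T, E) = (T + (3*E + 1)) + 4 = (T + (1 + 3*E)) + 4 = (1 + T + 3*E) + 4 = 5 + T + 3*E)
M(u) = -15/2 (M(u) = -4 + (½)*(-7) = -4 - 7/2 = -15/2)
w(-5, 4) + 46*M(8) = (5 - 5 + 3*4) + 46*(-15/2) = (5 - 5 + 12) - 345 = 12 - 345 = -333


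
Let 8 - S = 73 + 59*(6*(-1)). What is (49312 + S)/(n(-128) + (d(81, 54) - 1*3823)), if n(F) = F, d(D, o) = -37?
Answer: -49601/3988 ≈ -12.438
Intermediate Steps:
S = 289 (S = 8 - (73 + 59*(6*(-1))) = 8 - (73 + 59*(-6)) = 8 - (73 - 354) = 8 - 1*(-281) = 8 + 281 = 289)
(49312 + S)/(n(-128) + (d(81, 54) - 1*3823)) = (49312 + 289)/(-128 + (-37 - 1*3823)) = 49601/(-128 + (-37 - 3823)) = 49601/(-128 - 3860) = 49601/(-3988) = 49601*(-1/3988) = -49601/3988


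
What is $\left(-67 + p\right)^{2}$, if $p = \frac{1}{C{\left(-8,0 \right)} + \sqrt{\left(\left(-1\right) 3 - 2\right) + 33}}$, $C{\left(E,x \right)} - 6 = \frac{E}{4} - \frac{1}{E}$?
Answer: $\frac{2243557913}{494209} - \frac{12125440 \sqrt{7}}{494209} \approx 4474.8$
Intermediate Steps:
$C{\left(E,x \right)} = 6 - \frac{1}{E} + \frac{E}{4}$ ($C{\left(E,x \right)} = 6 + \left(\frac{E}{4} - \frac{1}{E}\right) = 6 + \left(- \frac{1}{E} + \frac{E}{4}\right) = 6 - \frac{1}{E} + \frac{E}{4}$)
$p = \frac{1}{\frac{33}{8} + 2 \sqrt{7}}$ ($p = \frac{1}{\left(6 - \frac{1}{-8} + \frac{1}{4} \left(-8\right)\right) + \sqrt{\left(\left(-1\right) 3 - 2\right) + 33}} = \frac{1}{\left(6 - - \frac{1}{8} - 2\right) + \sqrt{\left(-3 - 2\right) + 33}} = \frac{1}{\left(6 + \frac{1}{8} - 2\right) + \sqrt{-5 + 33}} = \frac{1}{\frac{33}{8} + \sqrt{28}} = \frac{1}{\frac{33}{8} + 2 \sqrt{7}} \approx 0.1062$)
$\left(-67 + p\right)^{2} = \left(-67 - \left(\frac{264}{703} - \frac{128 \sqrt{7}}{703}\right)\right)^{2} = \left(- \frac{47365}{703} + \frac{128 \sqrt{7}}{703}\right)^{2}$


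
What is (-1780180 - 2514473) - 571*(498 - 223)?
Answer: -4451678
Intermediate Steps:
(-1780180 - 2514473) - 571*(498 - 223) = -4294653 - 571*275 = -4294653 - 157025 = -4451678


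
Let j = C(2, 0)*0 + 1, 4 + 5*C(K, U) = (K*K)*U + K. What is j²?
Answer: 1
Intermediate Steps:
C(K, U) = -⅘ + K/5 + U*K²/5 (C(K, U) = -⅘ + ((K*K)*U + K)/5 = -⅘ + (K²*U + K)/5 = -⅘ + (U*K² + K)/5 = -⅘ + (K + U*K²)/5 = -⅘ + (K/5 + U*K²/5) = -⅘ + K/5 + U*K²/5)
j = 1 (j = (-⅘ + (⅕)*2 + (⅕)*0*2²)*0 + 1 = (-⅘ + ⅖ + (⅕)*0*4)*0 + 1 = (-⅘ + ⅖ + 0)*0 + 1 = -⅖*0 + 1 = 0 + 1 = 1)
j² = 1² = 1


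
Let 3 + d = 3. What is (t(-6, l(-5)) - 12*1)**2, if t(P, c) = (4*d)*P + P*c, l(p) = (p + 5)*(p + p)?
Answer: 144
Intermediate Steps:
d = 0 (d = -3 + 3 = 0)
l(p) = 2*p*(5 + p) (l(p) = (5 + p)*(2*p) = 2*p*(5 + p))
t(P, c) = P*c (t(P, c) = (4*0)*P + P*c = 0*P + P*c = 0 + P*c = P*c)
(t(-6, l(-5)) - 12*1)**2 = (-12*(-5)*(5 - 5) - 12*1)**2 = (-12*(-5)*0 - 12)**2 = (-6*0 - 12)**2 = (0 - 12)**2 = (-12)**2 = 144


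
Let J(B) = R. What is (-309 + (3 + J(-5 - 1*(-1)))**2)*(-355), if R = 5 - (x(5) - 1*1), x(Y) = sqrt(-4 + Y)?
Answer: 86975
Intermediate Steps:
R = 5 (R = 5 - (sqrt(-4 + 5) - 1*1) = 5 - (sqrt(1) - 1) = 5 - (1 - 1) = 5 - 1*0 = 5 + 0 = 5)
J(B) = 5
(-309 + (3 + J(-5 - 1*(-1)))**2)*(-355) = (-309 + (3 + 5)**2)*(-355) = (-309 + 8**2)*(-355) = (-309 + 64)*(-355) = -245*(-355) = 86975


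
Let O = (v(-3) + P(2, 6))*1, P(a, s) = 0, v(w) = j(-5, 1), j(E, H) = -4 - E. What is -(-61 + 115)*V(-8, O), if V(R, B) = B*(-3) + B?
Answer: 108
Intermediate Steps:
v(w) = 1 (v(w) = -4 - 1*(-5) = -4 + 5 = 1)
O = 1 (O = (1 + 0)*1 = 1*1 = 1)
V(R, B) = -2*B (V(R, B) = -3*B + B = -2*B)
-(-61 + 115)*V(-8, O) = -(-61 + 115)*(-2*1) = -54*(-2) = -1*(-108) = 108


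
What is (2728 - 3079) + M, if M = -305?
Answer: -656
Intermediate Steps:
(2728 - 3079) + M = (2728 - 3079) - 305 = -351 - 305 = -656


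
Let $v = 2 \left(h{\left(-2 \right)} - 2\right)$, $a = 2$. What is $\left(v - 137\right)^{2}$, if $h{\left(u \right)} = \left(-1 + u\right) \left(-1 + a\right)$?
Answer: $21609$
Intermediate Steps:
$h{\left(u \right)} = -1 + u$ ($h{\left(u \right)} = \left(-1 + u\right) \left(-1 + 2\right) = \left(-1 + u\right) 1 = -1 + u$)
$v = -10$ ($v = 2 \left(\left(-1 - 2\right) - 2\right) = 2 \left(-3 - 2\right) = 2 \left(-5\right) = -10$)
$\left(v - 137\right)^{2} = \left(-10 - 137\right)^{2} = \left(-147\right)^{2} = 21609$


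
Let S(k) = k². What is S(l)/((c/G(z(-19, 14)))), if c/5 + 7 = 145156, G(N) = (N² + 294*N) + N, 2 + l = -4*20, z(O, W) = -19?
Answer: -11753552/241915 ≈ -48.585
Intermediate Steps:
l = -82 (l = -2 - 4*20 = -2 - 80 = -82)
G(N) = N² + 295*N
c = 725745 (c = -35 + 5*145156 = -35 + 725780 = 725745)
S(l)/((c/G(z(-19, 14)))) = (-82)²/((725745/((-19*(295 - 19))))) = 6724/((725745/((-19*276)))) = 6724/((725745/(-5244))) = 6724/((725745*(-1/5244))) = 6724/(-241915/1748) = 6724*(-1748/241915) = -11753552/241915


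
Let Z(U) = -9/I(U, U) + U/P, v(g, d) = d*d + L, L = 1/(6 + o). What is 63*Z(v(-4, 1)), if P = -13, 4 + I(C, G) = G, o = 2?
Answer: 458703/2392 ≈ 191.77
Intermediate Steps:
I(C, G) = -4 + G
L = 1/8 (L = 1/(6 + 2) = 1/8 ≈ 0.12500)
v(g, d) = 1/8 + d**2 (v(g, d) = d*d + 1/8 = d**2 + 1/8 = 1/8 + d**2)
Z(U) = -9/(-4 + U) - U/13 (Z(U) = -9/(-4 + U) + U/(-13) = -9/(-4 + U) + U*(-1/13) = -9/(-4 + U) - U/13)
63*Z(v(-4, 1)) = 63*(-9/(-4 + (1/8 + 1**2)) - (1/8 + 1**2)/13) = 63*(-9/(-4 + (1/8 + 1)) - (1/8 + 1)/13) = 63*(-9/(-4 + 9/8) - 1/13*9/8) = 63*(-9/(-23/8) - 9/104) = 63*(-9*(-8/23) - 9/104) = 63*(72/23 - 9/104) = 63*(7281/2392) = 458703/2392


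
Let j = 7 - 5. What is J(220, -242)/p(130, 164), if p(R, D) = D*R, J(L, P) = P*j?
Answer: -121/5330 ≈ -0.022702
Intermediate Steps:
j = 2
J(L, P) = 2*P (J(L, P) = P*2 = 2*P)
J(220, -242)/p(130, 164) = (2*(-242))/((164*130)) = -484/21320 = -484*1/21320 = -121/5330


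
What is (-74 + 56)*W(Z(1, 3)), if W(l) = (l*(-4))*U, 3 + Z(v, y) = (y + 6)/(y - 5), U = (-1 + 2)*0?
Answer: 0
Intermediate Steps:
U = 0 (U = 1*0 = 0)
Z(v, y) = -3 + (6 + y)/(-5 + y) (Z(v, y) = -3 + (y + 6)/(y - 5) = -3 + (6 + y)/(-5 + y))
W(l) = 0 (W(l) = (l*(-4))*0 = -4*l*0 = 0)
(-74 + 56)*W(Z(1, 3)) = (-74 + 56)*0 = -18*0 = 0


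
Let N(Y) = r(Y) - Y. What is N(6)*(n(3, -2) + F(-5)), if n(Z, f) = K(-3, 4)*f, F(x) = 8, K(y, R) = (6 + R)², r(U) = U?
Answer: 0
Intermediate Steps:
n(Z, f) = 100*f (n(Z, f) = (6 + 4)²*f = 10²*f = 100*f)
N(Y) = 0 (N(Y) = Y - Y = 0)
N(6)*(n(3, -2) + F(-5)) = 0*(100*(-2) + 8) = 0*(-200 + 8) = 0*(-192) = 0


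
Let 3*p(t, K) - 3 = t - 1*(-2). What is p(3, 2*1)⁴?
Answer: 4096/81 ≈ 50.568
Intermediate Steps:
p(t, K) = 5/3 + t/3 (p(t, K) = 1 + (t - 1*(-2))/3 = 1 + (t + 2)/3 = 1 + (2 + t)/3 = 1 + (⅔ + t/3) = 5/3 + t/3)
p(3, 2*1)⁴ = (5/3 + (⅓)*3)⁴ = (5/3 + 1)⁴ = (8/3)⁴ = 4096/81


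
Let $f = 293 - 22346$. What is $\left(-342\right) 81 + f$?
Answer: $-49755$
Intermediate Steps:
$f = -22053$
$\left(-342\right) 81 + f = \left(-342\right) 81 - 22053 = -27702 - 22053 = -49755$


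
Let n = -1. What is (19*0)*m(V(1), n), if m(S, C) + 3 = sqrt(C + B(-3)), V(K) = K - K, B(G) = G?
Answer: 0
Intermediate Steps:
V(K) = 0
m(S, C) = -3 + sqrt(-3 + C) (m(S, C) = -3 + sqrt(C - 3) = -3 + sqrt(-3 + C))
(19*0)*m(V(1), n) = (19*0)*(-3 + sqrt(-3 - 1)) = 0*(-3 + sqrt(-4)) = 0*(-3 + 2*I) = 0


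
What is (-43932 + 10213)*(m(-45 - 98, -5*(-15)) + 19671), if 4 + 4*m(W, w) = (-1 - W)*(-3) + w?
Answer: -2641175551/4 ≈ -6.6029e+8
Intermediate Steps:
m(W, w) = -¼ + w/4 + 3*W/4 (m(W, w) = -1 + ((-1 - W)*(-3) + w)/4 = -1 + ((3 + 3*W) + w)/4 = -1 + (3 + w + 3*W)/4 = -1 + (¾ + w/4 + 3*W/4) = -¼ + w/4 + 3*W/4)
(-43932 + 10213)*(m(-45 - 98, -5*(-15)) + 19671) = (-43932 + 10213)*((-¼ + (-5*(-15))/4 + 3*(-45 - 98)/4) + 19671) = -33719*((-¼ + (¼)*75 + (¾)*(-143)) + 19671) = -33719*((-¼ + 75/4 - 429/4) + 19671) = -33719*(-355/4 + 19671) = -33719*78329/4 = -2641175551/4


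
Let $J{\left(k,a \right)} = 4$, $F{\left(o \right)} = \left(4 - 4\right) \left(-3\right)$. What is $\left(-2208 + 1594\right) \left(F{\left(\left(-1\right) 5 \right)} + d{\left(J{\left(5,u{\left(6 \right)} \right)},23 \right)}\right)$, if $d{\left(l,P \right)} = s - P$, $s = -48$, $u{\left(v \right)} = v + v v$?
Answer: $43594$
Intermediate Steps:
$u{\left(v \right)} = v + v^{2}$
$F{\left(o \right)} = 0$ ($F{\left(o \right)} = 0 \left(-3\right) = 0$)
$d{\left(l,P \right)} = -48 - P$
$\left(-2208 + 1594\right) \left(F{\left(\left(-1\right) 5 \right)} + d{\left(J{\left(5,u{\left(6 \right)} \right)},23 \right)}\right) = \left(-2208 + 1594\right) \left(0 - 71\right) = - 614 \left(0 - 71\right) = \left(-614\right) \left(-71\right) = 43594$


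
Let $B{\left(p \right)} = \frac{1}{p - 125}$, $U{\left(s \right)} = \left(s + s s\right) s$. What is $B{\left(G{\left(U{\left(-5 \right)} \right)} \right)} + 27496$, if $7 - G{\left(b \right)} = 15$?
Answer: $\frac{3656967}{133} \approx 27496.0$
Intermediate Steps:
$U{\left(s \right)} = s \left(s + s^{2}\right)$ ($U{\left(s \right)} = \left(s + s^{2}\right) s = s \left(s + s^{2}\right)$)
$G{\left(b \right)} = -8$ ($G{\left(b \right)} = 7 - 15 = -8$)
$B{\left(p \right)} = \frac{1}{-125 + p}$
$B{\left(G{\left(U{\left(-5 \right)} \right)} \right)} + 27496 = \frac{1}{-125 - 8} + 27496 = \frac{1}{-133} + 27496 = - \frac{1}{133} + 27496 = \frac{3656967}{133}$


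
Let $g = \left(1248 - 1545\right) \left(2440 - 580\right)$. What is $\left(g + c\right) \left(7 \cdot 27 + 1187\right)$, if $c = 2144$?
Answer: $-757179776$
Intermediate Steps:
$g = -552420$ ($g = \left(-297\right) 1860 = -552420$)
$\left(g + c\right) \left(7 \cdot 27 + 1187\right) = \left(-552420 + 2144\right) \left(7 \cdot 27 + 1187\right) = - 550276 \left(189 + 1187\right) = \left(-550276\right) 1376 = -757179776$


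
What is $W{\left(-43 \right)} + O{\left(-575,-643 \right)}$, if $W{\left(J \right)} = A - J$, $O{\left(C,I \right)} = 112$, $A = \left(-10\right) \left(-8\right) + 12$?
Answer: $247$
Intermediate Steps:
$A = 92$ ($A = 80 + 12 = 92$)
$W{\left(J \right)} = 92 - J$
$W{\left(-43 \right)} + O{\left(-575,-643 \right)} = \left(92 - -43\right) + 112 = \left(92 + 43\right) + 112 = 135 + 112 = 247$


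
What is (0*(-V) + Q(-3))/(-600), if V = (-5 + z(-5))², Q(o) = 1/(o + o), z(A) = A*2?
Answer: 1/3600 ≈ 0.00027778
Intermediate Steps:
z(A) = 2*A
Q(o) = 1/(2*o)
V = 225 (V = (-5 + 2*(-5))² = (-5 - 10)² = (-15)² = 225)
(0*(-V) + Q(-3))/(-600) = (0*(-1*225) + (½)/(-3))/(-600) = (0*(-225) + (½)*(-⅓))*(-1/600) = (0 - ⅙)*(-1/600) = -⅙*(-1/600) = 1/3600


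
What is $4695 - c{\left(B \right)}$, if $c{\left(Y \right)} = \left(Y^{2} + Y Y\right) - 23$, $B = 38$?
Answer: $1830$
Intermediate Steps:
$c{\left(Y \right)} = -23 + 2 Y^{2}$ ($c{\left(Y \right)} = \left(Y^{2} + Y^{2}\right) - 23 = 2 Y^{2} - 23 = -23 + 2 Y^{2}$)
$4695 - c{\left(B \right)} = 4695 - \left(-23 + 2 \cdot 38^{2}\right) = 4695 - \left(-23 + 2 \cdot 1444\right) = 4695 - \left(-23 + 2888\right) = 4695 - 2865 = 1830$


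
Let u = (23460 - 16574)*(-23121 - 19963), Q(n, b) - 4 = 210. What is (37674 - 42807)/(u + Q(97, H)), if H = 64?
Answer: 1711/98892070 ≈ 1.7302e-5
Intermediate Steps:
Q(n, b) = 214 (Q(n, b) = 4 + 210 = 214)
u = -296676424 (u = 6886*(-43084) = -296676424)
(37674 - 42807)/(u + Q(97, H)) = (37674 - 42807)/(-296676424 + 214) = -5133/(-296676210) = -5133*(-1/296676210) = 1711/98892070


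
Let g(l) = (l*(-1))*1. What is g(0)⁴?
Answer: 0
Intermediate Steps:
g(l) = -l (g(l) = -l*1 = -l)
g(0)⁴ = (-1*0)⁴ = 0⁴ = 0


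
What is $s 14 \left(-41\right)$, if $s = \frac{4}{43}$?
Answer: $- \frac{2296}{43} \approx -53.395$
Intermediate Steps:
$s = \frac{4}{43}$ ($s = 4 \cdot \frac{1}{43} = \frac{4}{43} \approx 0.093023$)
$s 14 \left(-41\right) = \frac{4}{43} \cdot 14 \left(-41\right) = \frac{56}{43} \left(-41\right) = - \frac{2296}{43}$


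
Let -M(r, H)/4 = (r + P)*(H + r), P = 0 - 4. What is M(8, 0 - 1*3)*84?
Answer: -6720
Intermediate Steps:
P = -4
M(r, H) = -4*(-4 + r)*(H + r) (M(r, H) = -4*(r - 4)*(H + r) = -4*(-4 + r)*(H + r))
M(8, 0 - 1*3)*84 = (-4*8**2 + 16*(0 - 1*3) + 16*8 - 4*(0 - 1*3)*8)*84 = (-4*64 + 16*(0 - 3) + 128 - 4*(0 - 3)*8)*84 = (-256 + 16*(-3) + 128 - 4*(-3)*8)*84 = (-256 - 48 + 128 + 96)*84 = -80*84 = -6720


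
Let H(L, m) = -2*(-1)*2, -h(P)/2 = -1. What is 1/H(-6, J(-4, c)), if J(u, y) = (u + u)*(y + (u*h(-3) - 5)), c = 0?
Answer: ¼ ≈ 0.25000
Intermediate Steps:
h(P) = 2 (h(P) = -2*(-1) = 2)
J(u, y) = 2*u*(-5 + y + 2*u) (J(u, y) = (u + u)*(y + (u*2 - 5)) = (2*u)*(y + (2*u - 5)) = (2*u)*(y + (-5 + 2*u)) = (2*u)*(-5 + y + 2*u) = 2*u*(-5 + y + 2*u))
H(L, m) = 4 (H(L, m) = 2*2 = 4)
1/H(-6, J(-4, c)) = 1/4 = ¼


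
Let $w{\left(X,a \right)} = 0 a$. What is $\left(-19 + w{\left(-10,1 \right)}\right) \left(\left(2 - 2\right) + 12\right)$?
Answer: $-228$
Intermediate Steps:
$w{\left(X,a \right)} = 0$
$\left(-19 + w{\left(-10,1 \right)}\right) \left(\left(2 - 2\right) + 12\right) = \left(-19 + 0\right) \left(\left(2 - 2\right) + 12\right) = - 19 \left(0 + 12\right) = \left(-19\right) 12 = -228$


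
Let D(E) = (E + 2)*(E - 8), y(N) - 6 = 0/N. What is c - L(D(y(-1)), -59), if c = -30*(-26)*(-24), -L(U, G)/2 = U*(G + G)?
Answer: -14944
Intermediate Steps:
y(N) = 6 (y(N) = 6 + 0/N = 6 + 0 = 6)
D(E) = (-8 + E)*(2 + E) (D(E) = (2 + E)*(-8 + E) = (-8 + E)*(2 + E))
L(U, G) = -4*G*U (L(U, G) = -2*U*(G + G) = -2*U*2*G = -4*G*U)
c = -18720 (c = 780*(-24) = -18720)
c - L(D(y(-1)), -59) = -18720 - (-4)*(-59)*(-16 + 6² - 6*6) = -18720 - (-4)*(-59)*(-16 + 36 - 36) = -18720 - (-4)*(-59)*(-16) = -18720 - 1*(-3776) = -18720 + 3776 = -14944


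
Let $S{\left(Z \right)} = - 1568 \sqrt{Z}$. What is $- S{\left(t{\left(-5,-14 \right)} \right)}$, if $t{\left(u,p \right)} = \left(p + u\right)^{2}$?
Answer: $29792$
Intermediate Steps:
$- S{\left(t{\left(-5,-14 \right)} \right)} = - \left(-1568\right) \sqrt{\left(-14 - 5\right)^{2}} = - \left(-1568\right) \sqrt{\left(-19\right)^{2}} = - \left(-1568\right) \sqrt{361} = - \left(-1568\right) 19 = \left(-1\right) \left(-29792\right) = 29792$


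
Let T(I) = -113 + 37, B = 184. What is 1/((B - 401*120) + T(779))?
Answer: -1/48012 ≈ -2.0828e-5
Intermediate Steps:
T(I) = -76
1/((B - 401*120) + T(779)) = 1/((184 - 401*120) - 76) = 1/((184 - 48120) - 76) = 1/(-47936 - 76) = 1/(-48012) = -1/48012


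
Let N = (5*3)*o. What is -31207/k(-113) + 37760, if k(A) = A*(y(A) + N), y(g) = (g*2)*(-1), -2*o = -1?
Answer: 1992695374/52771 ≈ 37761.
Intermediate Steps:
o = ½ (o = -½*(-1) = ½ ≈ 0.50000)
y(g) = -2*g (y(g) = (2*g)*(-1) = -2*g)
N = 15/2 (N = (5*3)*(½) = 15*(½) = 15/2 ≈ 7.5000)
k(A) = A*(15/2 - 2*A) (k(A) = A*(-2*A + 15/2) = A*(15/2 - 2*A))
-31207/k(-113) + 37760 = -31207*(-2/(113*(15 - 4*(-113)))) + 37760 = -31207*(-2/(113*(15 + 452))) + 37760 = -31207/((½)*(-113)*467) + 37760 = -31207/(-52771/2) + 37760 = -31207*(-2/52771) + 37760 = 62414/52771 + 37760 = 1992695374/52771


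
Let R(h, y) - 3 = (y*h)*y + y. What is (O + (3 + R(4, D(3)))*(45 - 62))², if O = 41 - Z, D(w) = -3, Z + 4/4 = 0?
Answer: 385641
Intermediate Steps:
Z = -1 (Z = -1 + 0 = -1)
R(h, y) = 3 + y + h*y² (R(h, y) = 3 + ((y*h)*y + y) = 3 + ((h*y)*y + y) = 3 + (h*y² + y) = 3 + (y + h*y²) = 3 + y + h*y²)
O = 42 (O = 41 - 1*(-1) = 41 + 1 = 42)
(O + (3 + R(4, D(3)))*(45 - 62))² = (42 + (3 + (3 - 3 + 4*(-3)²))*(45 - 62))² = (42 + (3 + (3 - 3 + 4*9))*(-17))² = (42 + (3 + (3 - 3 + 36))*(-17))² = (42 + (3 + 36)*(-17))² = (42 + 39*(-17))² = (42 - 663)² = (-621)² = 385641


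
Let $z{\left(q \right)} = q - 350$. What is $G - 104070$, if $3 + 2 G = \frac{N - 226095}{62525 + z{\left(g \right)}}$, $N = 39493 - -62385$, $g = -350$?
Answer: $- \frac{6434282596}{61825} \approx -1.0407 \cdot 10^{5}$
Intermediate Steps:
$z{\left(q \right)} = -350 + q$
$N = 101878$ ($N = 39493 + 62385 = 101878$)
$G = - \frac{154846}{61825}$ ($G = - \frac{3}{2} + \frac{\left(101878 - 226095\right) \frac{1}{62525 - 700}}{2} = - \frac{3}{2} + \frac{\left(-124217\right) \frac{1}{62525 - 700}}{2} = - \frac{3}{2} + \frac{\left(-124217\right) \frac{1}{61825}}{2} = - \frac{3}{2} + \frac{1}{2} \left(- \frac{124217}{61825}\right) = - \frac{3}{2} - \frac{124217}{123650} = - \frac{154846}{61825} \approx -2.5046$)
$G - 104070 = - \frac{154846}{61825} - 104070 = - \frac{6434282596}{61825}$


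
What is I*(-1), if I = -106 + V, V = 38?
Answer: 68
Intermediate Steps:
I = -68 (I = -106 + 38 = -68)
I*(-1) = -68*(-1) = 68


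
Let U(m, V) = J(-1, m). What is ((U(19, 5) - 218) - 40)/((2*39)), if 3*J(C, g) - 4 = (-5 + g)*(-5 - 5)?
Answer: -35/9 ≈ -3.8889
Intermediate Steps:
J(C, g) = 18 - 10*g/3 (J(C, g) = 4/3 + ((-5 + g)*(-5 - 5))/3 = 4/3 + ((-5 + g)*(-10))/3 = 4/3 + (50 - 10*g)/3 = 4/3 + (50/3 - 10*g/3) = 18 - 10*g/3)
U(m, V) = 18 - 10*m/3
((U(19, 5) - 218) - 40)/((2*39)) = (((18 - 10/3*19) - 218) - 40)/((2*39)) = (((18 - 190/3) - 218) - 40)/78 = ((-136/3 - 218) - 40)*(1/78) = (-790/3 - 40)*(1/78) = -910/3*1/78 = -35/9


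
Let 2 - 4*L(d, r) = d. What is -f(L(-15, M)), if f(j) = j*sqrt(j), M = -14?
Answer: -17*sqrt(17)/8 ≈ -8.7616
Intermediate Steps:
L(d, r) = 1/2 - d/4
f(j) = j**(3/2)
-f(L(-15, M)) = -(1/2 - 1/4*(-15))**(3/2) = -(1/2 + 15/4)**(3/2) = -(17/4)**(3/2) = -17*sqrt(17)/8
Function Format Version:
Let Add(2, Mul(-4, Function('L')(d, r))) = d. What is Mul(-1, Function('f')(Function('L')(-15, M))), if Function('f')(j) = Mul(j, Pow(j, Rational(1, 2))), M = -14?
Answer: Mul(Rational(-17, 8), Pow(17, Rational(1, 2))) ≈ -8.7616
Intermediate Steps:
Function('L')(d, r) = Add(Rational(1, 2), Mul(Rational(-1, 4), d))
Function('f')(j) = Pow(j, Rational(3, 2))
Mul(-1, Function('f')(Function('L')(-15, M))) = Mul(-1, Pow(Add(Rational(1, 2), Mul(Rational(-1, 4), -15)), Rational(3, 2))) = Mul(-1, Pow(Add(Rational(1, 2), Rational(15, 4)), Rational(3, 2))) = Mul(-1, Pow(Rational(17, 4), Rational(3, 2))) = Mul(-1, Mul(Rational(17, 8), Pow(17, Rational(1, 2)))) = Mul(Rational(-17, 8), Pow(17, Rational(1, 2)))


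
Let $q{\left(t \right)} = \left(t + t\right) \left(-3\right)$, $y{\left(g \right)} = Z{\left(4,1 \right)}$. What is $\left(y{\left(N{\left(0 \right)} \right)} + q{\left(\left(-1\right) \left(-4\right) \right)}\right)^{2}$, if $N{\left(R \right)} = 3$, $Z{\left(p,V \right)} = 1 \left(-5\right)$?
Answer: $841$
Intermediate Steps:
$Z{\left(p,V \right)} = -5$
$y{\left(g \right)} = -5$
$q{\left(t \right)} = - 6 t$ ($q{\left(t \right)} = 2 t \left(-3\right) = - 6 t$)
$\left(y{\left(N{\left(0 \right)} \right)} + q{\left(\left(-1\right) \left(-4\right) \right)}\right)^{2} = \left(-5 - 6 \left(\left(-1\right) \left(-4\right)\right)\right)^{2} = \left(-5 - 24\right)^{2} = \left(-29\right)^{2} = 841$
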